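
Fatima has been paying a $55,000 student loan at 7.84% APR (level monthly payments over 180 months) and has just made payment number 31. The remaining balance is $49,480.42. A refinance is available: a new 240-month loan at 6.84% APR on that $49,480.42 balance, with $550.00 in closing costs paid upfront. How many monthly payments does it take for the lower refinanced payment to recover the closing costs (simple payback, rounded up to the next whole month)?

4 months

Current payment = 55,000 × 7.84%/12 / (1 − (1+0.0065333)^−180) = $520.54.
Refinanced payment = 49,480.42 × 0.0057000 / (1 − (1+0.0057000)^−240) = $378.88.
Monthly savings = $520.54 − $378.88 = $141.66.
Break-even = $550.00 / $141.66 = 3.88 → 4 months.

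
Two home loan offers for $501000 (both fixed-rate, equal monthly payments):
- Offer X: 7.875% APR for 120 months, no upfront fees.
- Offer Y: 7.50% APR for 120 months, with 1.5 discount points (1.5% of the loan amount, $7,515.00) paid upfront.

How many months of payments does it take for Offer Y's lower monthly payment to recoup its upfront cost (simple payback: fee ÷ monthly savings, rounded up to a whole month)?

77 months

Offer X: monthly rate = 7.875%/12 = 0.0065625; payment = 501,000 × 0.0065625 / (1 − (1+0.0065625)^−120) = $6,045.47.
Offer Y: at 7.50% the monthly rate is 0.0062500, so the payment is 501,000 × 0.0062500 / (1 − 1.0062500^−120) = $5,946.96.
Monthly savings = $6,045.47 − $5,946.96 = $98.51.
Break-even = $7,515.00 / $98.51 = 76.29 → 77 months.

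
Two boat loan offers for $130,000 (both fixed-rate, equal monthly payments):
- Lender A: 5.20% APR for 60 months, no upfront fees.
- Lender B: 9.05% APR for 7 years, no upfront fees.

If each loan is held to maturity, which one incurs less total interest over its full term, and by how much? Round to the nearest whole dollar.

Lender A: monthly rate = 5.2%/12 = 0.0043333; payment = 130,000 × 0.0043333 / (1 − (1+0.0043333)^−60) = $2,465.19.
Total interest on Lender A = 60 × $2,465.19 − $130,000 = $17,911.40.
Lender B: at 9.05% the monthly rate is 0.0075417, so the payment is 130,000 × 0.0075417 / (1 − 1.0075417^−84) = $2,094.88.
Total interest on Lender B = 84 × $2,094.88 − $130,000 = $45,969.92.
Lender A is lower by $28,058.52.

Lender A by $28,059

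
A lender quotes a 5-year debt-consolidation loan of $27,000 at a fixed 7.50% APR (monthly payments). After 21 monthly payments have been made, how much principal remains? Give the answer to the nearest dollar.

$18,674

With monthly rate i = 7.5%/12 = 0.0062500, the balance after k of n payments is P · [(1+i)^n − (1+i)^k] / [(1+i)^n − 1].
(1+0.0062500)^60 = 1.45329441 and (1+0.0062500)^21 = 1.13978716, so the balance is 27,000 × (1.45329441 − 1.13978716) / (1.45329441 − 1) = $18,673.73.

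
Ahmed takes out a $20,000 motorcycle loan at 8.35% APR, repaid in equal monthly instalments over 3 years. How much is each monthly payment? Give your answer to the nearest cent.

Monthly rate = 8.35%/12 = 0.0069583; payment = 20,000 × 0.0069583 / (1 − (1+0.0069583)^−36) = $629.96.

$629.96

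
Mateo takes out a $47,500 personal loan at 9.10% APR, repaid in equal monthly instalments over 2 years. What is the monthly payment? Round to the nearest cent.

Monthly rate = 9.1%/12 = 0.0075833; payment = 47,500 × 0.0075833 / (1 − (1+0.0075833)^−24) = $2,172.21.

$2,172.21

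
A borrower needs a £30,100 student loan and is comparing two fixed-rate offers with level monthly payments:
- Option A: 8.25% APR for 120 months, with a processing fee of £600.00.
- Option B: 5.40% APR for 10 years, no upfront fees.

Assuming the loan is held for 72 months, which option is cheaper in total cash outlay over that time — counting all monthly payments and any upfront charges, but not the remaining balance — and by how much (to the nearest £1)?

Option A: at 8.25% the monthly rate is 0.0068750, so the payment is 30,100 × 0.0068750 / (1 − 1.0068750^−120) = £369.18.
Option B: monthly rate = 5.4%/12 = 0.0045000; payment = 30,100 × 0.0045000 / (1 − (1+0.0045000)^−120) = £325.17.
Over 72 months: Option A costs 72 × £369.18 + £600.00 = £27,180.96; Option B costs 72 × £325.17 = £23,412.24.
Option B is cheaper by £27,180.96 − £23,412.24 = £3,768.72.

Option B by £3,769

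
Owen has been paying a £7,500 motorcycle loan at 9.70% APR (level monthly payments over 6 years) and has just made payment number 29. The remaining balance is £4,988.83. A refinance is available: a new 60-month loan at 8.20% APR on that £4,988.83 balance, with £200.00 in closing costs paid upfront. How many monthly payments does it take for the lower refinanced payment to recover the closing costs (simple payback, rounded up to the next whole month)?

6 months

Current payment = 7,500 × 9.7%/12 / (1 − (1+0.0080833)^−72) = £137.81.
Refinanced payment = 4,988.83 × 0.0068333 / (1 − (1+0.0068333)^−60) = £101.63.
Monthly savings = £137.81 − £101.63 = £36.18.
Break-even = £200.00 / £36.18 = 5.53 → 6 months.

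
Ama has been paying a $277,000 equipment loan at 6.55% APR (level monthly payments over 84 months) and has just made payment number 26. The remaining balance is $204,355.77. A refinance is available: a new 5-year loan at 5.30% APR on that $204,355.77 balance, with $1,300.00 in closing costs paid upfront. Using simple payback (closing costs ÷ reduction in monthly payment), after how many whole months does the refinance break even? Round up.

Current payment = 277,000 × 6.55%/12 / (1 − (1+0.0054583)^−84) = $4,120.00.
Refinanced payment = 204,355.77 × 0.0044167 / (1 − (1+0.0044167)^−60) = $3,884.60.
Monthly savings = $4,120.00 − $3,884.60 = $235.40.
Break-even = $1,300.00 / $235.40 = 5.52 → 6 months.

6 months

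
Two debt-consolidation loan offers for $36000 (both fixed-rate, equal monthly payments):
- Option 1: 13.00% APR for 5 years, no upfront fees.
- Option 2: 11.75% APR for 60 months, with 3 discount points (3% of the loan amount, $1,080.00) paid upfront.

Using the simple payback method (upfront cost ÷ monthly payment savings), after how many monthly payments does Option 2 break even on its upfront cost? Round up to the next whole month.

48 months

Option 1: monthly rate = 13%/12 = 0.0108333; payment = 36,000 × 0.0108333 / (1 − (1+0.0108333)^−60) = $819.11.
Option 2: monthly rate = 11.75%/12 = 0.0097917; payment = 36,000 × 0.0097917 / (1 − (1+0.0097917)^−60) = $796.26.
Monthly savings = $819.11 − $796.26 = $22.85.
Break-even = $1,080.00 / $22.85 = 47.26 → 48 months.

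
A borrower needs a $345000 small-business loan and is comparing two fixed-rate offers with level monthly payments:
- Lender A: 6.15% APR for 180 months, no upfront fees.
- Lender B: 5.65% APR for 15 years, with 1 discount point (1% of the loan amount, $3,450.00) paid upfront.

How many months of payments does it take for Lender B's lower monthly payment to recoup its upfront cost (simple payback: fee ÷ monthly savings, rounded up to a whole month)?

Lender A: at 6.15% the monthly rate is 0.0051250, so the payment is 345,000 × 0.0051250 / (1 − 1.0051250^−180) = $2,939.34.
Lender B: at 5.65% the monthly rate is 0.0047083, so the payment is 345,000 × 0.0047083 / (1 − 1.0047083^−180) = $2,846.47.
Monthly savings = $2,939.34 − $2,846.47 = $92.87.
Break-even = $3,450.00 / $92.87 = 37.15 → 38 months.

38 months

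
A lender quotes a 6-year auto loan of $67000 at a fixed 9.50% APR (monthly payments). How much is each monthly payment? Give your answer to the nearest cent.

$1,224.40

Monthly rate = 9.5%/12 = 0.0079167; payment = 67,000 × 0.0079167 / (1 − (1+0.0079167)^−72) = $1,224.40.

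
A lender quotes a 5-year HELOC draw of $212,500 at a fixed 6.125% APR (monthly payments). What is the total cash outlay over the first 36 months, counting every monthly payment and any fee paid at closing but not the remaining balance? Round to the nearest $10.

$148,340

Monthly rate = 6.125%/12 = 0.0051042; payment = 212,500 × 0.0051042 / (1 − (1+0.0051042)^−60) = $4,120.58.
Total outlay = 36 × $4,120.58 = $148,340.88.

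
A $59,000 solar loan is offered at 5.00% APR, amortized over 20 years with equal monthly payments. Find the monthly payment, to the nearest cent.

At 5.00% the monthly rate is 0.0041667, so the payment is 59,000 × 0.0041667 / (1 − 1.0041667^−240) = $389.37.

$389.37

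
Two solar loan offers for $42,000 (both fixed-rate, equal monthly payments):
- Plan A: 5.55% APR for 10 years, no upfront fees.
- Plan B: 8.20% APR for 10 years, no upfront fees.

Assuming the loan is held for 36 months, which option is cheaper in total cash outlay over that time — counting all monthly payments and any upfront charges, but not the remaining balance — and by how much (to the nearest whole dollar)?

Plan A by $2,058

Plan A: monthly rate = 5.55%/12 = 0.0046250; payment = 42,000 × 0.0046250 / (1 − (1+0.0046250)^−120) = $456.85.
Plan B: monthly rate = 8.2%/12 = 0.0068333; payment = 42,000 × 0.0068333 / (1 − (1+0.0068333)^−120) = $514.03.
Over 36 months: Plan A costs 36 × $456.85 = $16,446.60; Plan B costs 36 × $514.03 = $18,505.08.
Plan A is cheaper by $18,505.08 − $16,446.60 = $2,058.48.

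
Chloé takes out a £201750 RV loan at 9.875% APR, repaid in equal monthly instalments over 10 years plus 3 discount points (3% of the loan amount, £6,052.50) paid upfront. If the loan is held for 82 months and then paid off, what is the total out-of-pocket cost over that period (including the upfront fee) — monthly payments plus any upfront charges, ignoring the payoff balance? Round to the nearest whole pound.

At 9.875% the monthly rate is 0.0082292, so the payment is 201,750 × 0.0082292 / (1 − 1.0082292^−120) = £2,652.20.
Total outlay = 82 × £2,652.20 + £6,052.50 = £223,532.90.

£223,533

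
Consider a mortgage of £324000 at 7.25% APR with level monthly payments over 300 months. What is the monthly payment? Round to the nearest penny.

£2,341.89

Monthly rate = 7.25%/12 = 0.0060417; payment = 324,000 × 0.0060417 / (1 − (1+0.0060417)^−300) = £2,341.89.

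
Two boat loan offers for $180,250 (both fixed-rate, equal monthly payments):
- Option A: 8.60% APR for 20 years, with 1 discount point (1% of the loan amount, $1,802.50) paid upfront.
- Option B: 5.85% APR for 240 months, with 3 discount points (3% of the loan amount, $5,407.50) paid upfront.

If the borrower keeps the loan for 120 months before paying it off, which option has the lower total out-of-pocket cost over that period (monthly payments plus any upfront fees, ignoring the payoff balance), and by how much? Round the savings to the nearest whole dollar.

Option A: monthly rate = 8.6%/12 = 0.0071667; payment = 180,250 × 0.0071667 / (1 − (1+0.0071667)^−240) = $1,575.68.
Option B: at 5.85% the monthly rate is 0.0048750, so the payment is 180,250 × 0.0048750 / (1 − 1.0048750^−240) = $1,275.82.
Over 120 months: Option A costs 120 × $1,575.68 + $1,802.50 = $190,884.10; Option B costs 120 × $1,275.82 + $5,407.50 = $158,505.90.
Option B is cheaper by $190,884.10 − $158,505.90 = $32,378.20.

Option B by $32,378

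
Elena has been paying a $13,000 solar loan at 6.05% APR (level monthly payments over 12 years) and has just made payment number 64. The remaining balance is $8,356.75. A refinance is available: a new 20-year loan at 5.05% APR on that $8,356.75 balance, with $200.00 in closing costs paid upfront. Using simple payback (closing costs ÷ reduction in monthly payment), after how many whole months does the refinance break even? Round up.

3 months

Current payment = 13,000 × 6.05%/12 / (1 − (1+0.0050417)^−144) = $127.20.
Refinanced payment = 8,356.75 × 0.0042083 / (1 − (1+0.0042083)^−240) = $55.38.
Monthly savings = $127.20 − $55.38 = $71.82.
Break-even = $200.00 / $71.82 = 2.78 → 3 months.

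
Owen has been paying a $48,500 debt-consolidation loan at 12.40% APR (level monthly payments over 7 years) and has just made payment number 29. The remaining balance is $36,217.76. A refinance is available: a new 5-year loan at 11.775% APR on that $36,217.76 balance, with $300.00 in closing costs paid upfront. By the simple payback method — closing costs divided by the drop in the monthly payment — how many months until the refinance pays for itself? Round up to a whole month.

5 months

Current payment = 48,500 × 12.4%/12 / (1 − (1+0.0103333)^−84) = $866.57.
Refinanced payment = 36,217.76 × 0.0098125 / (1 − (1+0.0098125)^−60) = $801.53.
Monthly savings = $866.57 − $801.53 = $65.04.
Break-even = $300.00 / $65.04 = 4.61 → 5 months.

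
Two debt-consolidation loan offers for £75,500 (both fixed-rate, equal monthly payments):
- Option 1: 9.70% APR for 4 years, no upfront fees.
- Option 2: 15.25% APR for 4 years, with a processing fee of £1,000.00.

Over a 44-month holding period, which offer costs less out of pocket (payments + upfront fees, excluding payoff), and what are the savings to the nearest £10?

Option 1: at 9.70% the monthly rate is 0.0080833, so the payment is 75,500 × 0.0080833 / (1 − 1.0080833^−48) = £1,904.02.
Option 2: monthly rate = 15.25%/12 = 0.0127083; payment = 75,500 × 0.0127083 / (1 − (1+0.0127083)^−48) = £2,110.80.
Over 44 months: Option 1 costs 44 × £1,904.02 = £83,776.88; Option 2 costs 44 × £2,110.80 + £1,000.00 = £93,875.20.
Option 1 is cheaper by £93,875.20 − £83,776.88 = £10,098.32.

Option 1 by £10,100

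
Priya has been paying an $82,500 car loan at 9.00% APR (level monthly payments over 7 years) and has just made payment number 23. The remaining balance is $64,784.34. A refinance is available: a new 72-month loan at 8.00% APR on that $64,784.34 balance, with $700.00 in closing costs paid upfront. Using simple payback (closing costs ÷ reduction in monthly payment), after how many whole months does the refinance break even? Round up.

4 months

Current payment = 82,500 × 9%/12 / (1 − (1+0.0075000)^−84) = $1,327.35.
Refinanced payment = 64,784.34 × 0.0066667 / (1 − (1+0.0066667)^−72) = $1,135.88.
Monthly savings = $1,327.35 − $1,135.88 = $191.47.
Break-even = $700.00 / $191.47 = 3.66 → 4 months.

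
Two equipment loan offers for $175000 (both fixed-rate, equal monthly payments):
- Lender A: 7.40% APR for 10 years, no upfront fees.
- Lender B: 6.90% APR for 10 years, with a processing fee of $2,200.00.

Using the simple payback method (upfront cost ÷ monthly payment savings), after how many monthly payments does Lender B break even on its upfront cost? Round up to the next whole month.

49 months

Lender A: at 7.40% the monthly rate is 0.0061667, so the payment is 175,000 × 0.0061667 / (1 − 1.0061667^−120) = $2,068.16.
Lender B: monthly rate = 6.9%/12 = 0.0057500; payment = 175,000 × 0.0057500 / (1 − (1+0.0057500)^−120) = $2,022.89.
Monthly savings = $2,068.16 − $2,022.89 = $45.27.
Break-even = $2,200.00 / $45.27 = 48.60 → 49 months.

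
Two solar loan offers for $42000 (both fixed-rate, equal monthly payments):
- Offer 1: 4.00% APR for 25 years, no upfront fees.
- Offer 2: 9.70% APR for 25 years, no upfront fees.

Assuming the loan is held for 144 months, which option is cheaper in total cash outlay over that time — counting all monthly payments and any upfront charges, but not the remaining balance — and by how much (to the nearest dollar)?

Offer 1 by $21,761

Offer 1: monthly rate = 4%/12 = 0.0033333; payment = 42,000 × 0.0033333 / (1 − (1+0.0033333)^−300) = $221.69.
Offer 2: at 9.70% the monthly rate is 0.0080833, so the payment is 42,000 × 0.0080833 / (1 − 1.0080833^−300) = $372.81.
Over 144 months: Offer 1 costs 144 × $221.69 = $31,923.36; Offer 2 costs 144 × $372.81 = $53,684.64.
Offer 1 is cheaper by $53,684.64 − $31,923.36 = $21,761.28.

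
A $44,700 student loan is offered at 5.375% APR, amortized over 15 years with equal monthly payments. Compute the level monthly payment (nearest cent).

$362.28

Monthly rate = 5.375%/12 = 0.0044792; payment = 44,700 × 0.0044792 / (1 − (1+0.0044792)^−180) = $362.28.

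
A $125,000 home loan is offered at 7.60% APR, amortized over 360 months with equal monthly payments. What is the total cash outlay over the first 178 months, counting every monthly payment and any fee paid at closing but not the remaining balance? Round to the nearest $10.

At 7.60% the monthly rate is 0.0063333, so the payment is 125,000 × 0.0063333 / (1 − 1.0063333^−360) = $882.59.
Total outlay = 178 × $882.59 = $157,101.02.

$157,100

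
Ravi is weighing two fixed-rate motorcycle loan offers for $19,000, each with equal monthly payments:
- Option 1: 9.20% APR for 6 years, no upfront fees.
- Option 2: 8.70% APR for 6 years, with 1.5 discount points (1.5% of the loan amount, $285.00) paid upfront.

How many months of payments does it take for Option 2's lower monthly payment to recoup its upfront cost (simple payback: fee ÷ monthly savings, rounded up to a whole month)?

Option 1: monthly rate = 9.2%/12 = 0.0076667; payment = 19,000 × 0.0076667 / (1 − (1+0.0076667)^−72) = $344.37.
Option 2: monthly rate = 8.7%/12 = 0.0072500; payment = 19,000 × 0.0072500 / (1 − (1+0.0072500)^−72) = $339.66.
Monthly savings = $344.37 − $339.66 = $4.71.
Break-even = $285.00 / $4.71 = 60.51 → 61 months.

61 months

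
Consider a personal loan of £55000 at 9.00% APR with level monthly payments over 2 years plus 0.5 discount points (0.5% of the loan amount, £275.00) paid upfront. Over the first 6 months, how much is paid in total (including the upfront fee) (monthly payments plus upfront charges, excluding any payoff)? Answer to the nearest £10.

At 9.00% the monthly rate is 0.0075000, so the payment is 55,000 × 0.0075000 / (1 − 1.0075000^−24) = £2,512.66.
Total outlay = 6 × £2,512.66 + £275.00 = £15,350.96.

£15,350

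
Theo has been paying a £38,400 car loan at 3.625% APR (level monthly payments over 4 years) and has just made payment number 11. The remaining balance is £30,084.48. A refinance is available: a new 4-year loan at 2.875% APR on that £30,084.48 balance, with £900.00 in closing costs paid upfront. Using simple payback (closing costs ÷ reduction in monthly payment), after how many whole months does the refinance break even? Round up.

Current payment = 38,400 × 3.625%/12 / (1 − (1+0.0030208)^−48) = £860.61.
Refinanced payment = 30,084.48 × 0.0023958 / (1 − (1+0.0023958)^−48) = £664.24.
Monthly savings = £860.61 − £664.24 = £196.37.
Break-even = £900.00 / £196.37 = 4.58 → 5 months.

5 months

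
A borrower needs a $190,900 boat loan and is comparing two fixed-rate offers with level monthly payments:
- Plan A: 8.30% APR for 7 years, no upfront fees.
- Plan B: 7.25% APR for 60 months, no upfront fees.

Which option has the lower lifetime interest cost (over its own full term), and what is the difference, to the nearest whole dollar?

Plan B by $24,181

Plan A: at 8.30% the monthly rate is 0.0069167, so the payment is 190,900 × 0.0069167 / (1 − 1.0069167^−84) = $3,004.02.
Total interest on Plan A = 84 × $3,004.02 − $190,900 = $61,437.68.
Plan B: at 7.25% the monthly rate is 0.0060417, so the payment is 190,900 × 0.0060417 / (1 − 1.0060417^−60) = $3,802.61.
Total interest on Plan B = 60 × $3,802.61 − $190,900 = $37,256.60.
Plan B is lower by $24,181.08.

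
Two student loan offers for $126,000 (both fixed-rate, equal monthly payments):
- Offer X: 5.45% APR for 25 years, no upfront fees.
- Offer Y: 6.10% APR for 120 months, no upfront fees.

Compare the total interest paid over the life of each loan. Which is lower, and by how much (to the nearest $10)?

Offer X: monthly rate = 5.45%/12 = 0.0045417; payment = 126,000 × 0.0045417 / (1 − (1+0.0045417)^−300) = $769.99.
Total interest on Offer X = 300 × $769.99 − $126,000 = $104,997.00.
Offer Y: at 6.10% the monthly rate is 0.0050833, so the payment is 126,000 × 0.0050833 / (1 − 1.0050833^−120) = $1,405.19.
Total interest on Offer Y = 120 × $1,405.19 − $126,000 = $42,622.80.
Offer Y is lower by $62,374.20.

Offer Y by $62,370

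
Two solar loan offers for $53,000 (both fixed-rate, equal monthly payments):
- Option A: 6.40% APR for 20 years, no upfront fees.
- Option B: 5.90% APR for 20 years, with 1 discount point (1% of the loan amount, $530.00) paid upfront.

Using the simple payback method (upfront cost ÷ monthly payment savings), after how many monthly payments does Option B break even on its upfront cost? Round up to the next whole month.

35 months

Option A: monthly rate = 6.4%/12 = 0.0053333; payment = 53,000 × 0.0053333 / (1 − (1+0.0053333)^−240) = $392.04.
Option B: at 5.90% the monthly rate is 0.0049167, so the payment is 53,000 × 0.0049167 / (1 − 1.0049167^−240) = $376.66.
Monthly savings = $392.04 − $376.66 = $15.38.
Break-even = $530.00 / $15.38 = 34.46 → 35 months.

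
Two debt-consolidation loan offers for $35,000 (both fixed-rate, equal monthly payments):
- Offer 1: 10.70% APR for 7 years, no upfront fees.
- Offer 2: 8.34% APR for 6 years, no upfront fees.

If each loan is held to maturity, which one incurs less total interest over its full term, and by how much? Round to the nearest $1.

Offer 2 by $5,274

Offer 1: at 10.70% the monthly rate is 0.0089167, so the payment is 35,000 × 0.0089167 / (1 − 1.0089167^−84) = $593.78.
Total interest on Offer 1 = 84 × $593.78 − $35,000 = $14,877.52.
Offer 2: at 8.34% the monthly rate is 0.0069500, so the payment is 35,000 × 0.0069500 / (1 − 1.0069500^−72) = $619.49.
Total interest on Offer 2 = 72 × $619.49 − $35,000 = $9,603.28.
Offer 2 is lower by $5,274.24.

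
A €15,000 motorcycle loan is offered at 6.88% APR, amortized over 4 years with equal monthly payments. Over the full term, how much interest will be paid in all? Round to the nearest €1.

€2,201

At 6.88% the monthly rate is 0.0057333, so the payment is 15,000 × 0.0057333 / (1 − 1.0057333^−48) = €358.36.
Total paid = 48 × €358.36 = €17,201.28; interest = €17,201.28 − €15,000 = €2,201.28.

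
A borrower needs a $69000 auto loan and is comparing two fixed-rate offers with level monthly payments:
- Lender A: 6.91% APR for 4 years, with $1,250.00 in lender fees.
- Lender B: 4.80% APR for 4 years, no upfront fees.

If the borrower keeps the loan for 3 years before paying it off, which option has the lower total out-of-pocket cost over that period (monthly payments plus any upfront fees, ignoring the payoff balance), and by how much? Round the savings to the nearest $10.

Lender B by $3,650

Lender A: monthly rate = 6.91%/12 = 0.0057583; payment = 69,000 × 0.0057583 / (1 − (1+0.0057583)^−48) = $1,649.41.
Lender B: monthly rate = 4.8%/12 = 0.0040000; payment = 69,000 × 0.0040000 / (1 − (1+0.0040000)^−48) = $1,582.78.
Over 36 months: Lender A costs 36 × $1,649.41 + $1,250.00 = $60,628.76; Lender B costs 36 × $1,582.78 = $56,980.08.
Lender B is cheaper by $60,628.76 − $56,980.08 = $3,648.68.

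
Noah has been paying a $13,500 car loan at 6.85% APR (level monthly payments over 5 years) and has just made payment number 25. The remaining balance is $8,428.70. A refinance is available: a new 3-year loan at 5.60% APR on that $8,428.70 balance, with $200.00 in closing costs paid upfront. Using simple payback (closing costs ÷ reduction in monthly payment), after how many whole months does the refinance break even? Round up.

18 months

Current payment = 13,500 × 6.85%/12 / (1 − (1+0.0057083)^−60) = $266.36.
Refinanced payment = 8,428.70 × 0.0046667 / (1 − (1+0.0046667)^−36) = $254.89.
Monthly savings = $266.36 − $254.89 = $11.47.
Break-even = $200.00 / $11.47 = 17.44 → 18 months.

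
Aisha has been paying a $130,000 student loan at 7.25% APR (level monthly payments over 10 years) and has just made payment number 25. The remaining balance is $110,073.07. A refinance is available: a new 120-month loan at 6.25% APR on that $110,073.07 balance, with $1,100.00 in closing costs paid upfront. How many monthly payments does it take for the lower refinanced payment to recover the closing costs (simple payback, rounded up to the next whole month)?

4 months

Current payment = 130,000 × 7.25%/12 / (1 − (1+0.0060417)^−120) = $1,526.21.
Refinanced payment = 110,073.07 × 0.0052083 / (1 − (1+0.0052083)^−120) = $1,235.90.
Monthly savings = $1,526.21 − $1,235.90 = $290.31.
Break-even = $1,100.00 / $290.31 = 3.79 → 4 months.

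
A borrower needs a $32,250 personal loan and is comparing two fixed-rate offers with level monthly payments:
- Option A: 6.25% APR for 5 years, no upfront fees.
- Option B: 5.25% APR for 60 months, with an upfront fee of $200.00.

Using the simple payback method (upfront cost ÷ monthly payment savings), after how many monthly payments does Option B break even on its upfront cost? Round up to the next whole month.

14 months

Option A: at 6.25% the monthly rate is 0.0052083, so the payment is 32,250 × 0.0052083 / (1 − 1.0052083^−60) = $627.24.
Option B: monthly rate = 5.25%/12 = 0.0043750; payment = 32,250 × 0.0043750 / (1 − (1+0.0043750)^−60) = $612.30.
Monthly savings = $627.24 − $612.30 = $14.94.
Break-even = $200.00 / $14.94 = 13.39 → 14 months.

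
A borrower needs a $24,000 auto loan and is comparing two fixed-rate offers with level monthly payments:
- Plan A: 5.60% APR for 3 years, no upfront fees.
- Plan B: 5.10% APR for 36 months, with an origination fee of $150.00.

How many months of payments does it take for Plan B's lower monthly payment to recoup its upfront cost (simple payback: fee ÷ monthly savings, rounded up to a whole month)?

Plan A: monthly rate = 5.6%/12 = 0.0046667; payment = 24,000 × 0.0046667 / (1 − (1+0.0046667)^−36) = $725.78.
Plan B: at 5.10% the monthly rate is 0.0042500, so the payment is 24,000 × 0.0042500 / (1 − 1.0042500^−36) = $720.38.
Monthly savings = $725.78 − $720.38 = $5.40.
Break-even = $150.00 / $5.40 = 27.78 → 28 months.

28 months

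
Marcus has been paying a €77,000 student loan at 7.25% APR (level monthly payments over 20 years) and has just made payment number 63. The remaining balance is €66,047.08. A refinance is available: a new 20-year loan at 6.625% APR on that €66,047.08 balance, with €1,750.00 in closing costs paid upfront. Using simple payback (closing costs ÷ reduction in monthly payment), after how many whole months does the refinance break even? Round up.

Current payment = 77,000 × 7.25%/12 / (1 − (1+0.0060417)^−240) = €608.59.
Refinanced payment = 66,047.08 × 0.0055208 / (1 − (1+0.0055208)^−240) = €497.30.
Monthly savings = €608.59 − €497.30 = €111.29.
Break-even = €1,750.00 / €111.29 = 15.72 → 16 months.

16 months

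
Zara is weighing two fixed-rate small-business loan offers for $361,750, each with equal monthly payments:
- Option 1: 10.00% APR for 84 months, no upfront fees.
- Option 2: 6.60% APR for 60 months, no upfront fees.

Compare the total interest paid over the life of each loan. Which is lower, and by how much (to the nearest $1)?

Option 1: monthly rate = 10%/12 = 0.0083333; payment = 361,750 × 0.0083333 / (1 − (1+0.0083333)^−84) = $6,005.48.
Total interest on Option 1 = 84 × $6,005.48 − $361,750 = $142,710.32.
Option 2: at 6.60% the monthly rate is 0.0055000, so the payment is 361,750 × 0.0055000 / (1 − 1.0055000^−60) = $7,095.01.
Total interest on Option 2 = 60 × $7,095.01 − $361,750 = $63,950.60.
Option 2 is lower by $78,759.72.

Option 2 by $78,760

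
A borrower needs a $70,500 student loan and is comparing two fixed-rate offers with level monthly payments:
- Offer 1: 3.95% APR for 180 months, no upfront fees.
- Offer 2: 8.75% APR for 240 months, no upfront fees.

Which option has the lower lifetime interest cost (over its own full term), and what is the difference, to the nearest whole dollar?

Offer 1 by $55,975

Offer 1: monthly rate = 3.95%/12 = 0.0032917; payment = 70,500 × 0.0032917 / (1 − (1+0.0032917)^−180) = $519.72.
Total interest on Offer 1 = 180 × $519.72 − $70,500 = $23,049.60.
Offer 2: monthly rate = 8.75%/12 = 0.0072917; payment = 70,500 × 0.0072917 / (1 − (1+0.0072917)^−240) = $623.02.
Total interest on Offer 2 = 240 × $623.02 − $70,500 = $79,024.80.
Offer 1 is lower by $55,975.20.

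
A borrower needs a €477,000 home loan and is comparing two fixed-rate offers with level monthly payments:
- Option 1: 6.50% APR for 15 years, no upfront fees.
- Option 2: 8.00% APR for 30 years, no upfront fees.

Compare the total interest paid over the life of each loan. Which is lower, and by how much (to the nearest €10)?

Option 1: at 6.50% the monthly rate is 0.0054167, so the payment is 477,000 × 0.0054167 / (1 − 1.0054167^−180) = €4,155.18.
Total interest on Option 1 = 180 × €4,155.18 − €477,000 = €270,932.40.
Option 2: monthly rate = 8%/12 = 0.0066667; payment = 477,000 × 0.0066667 / (1 − (1+0.0066667)^−360) = €3,500.06.
Total interest on Option 2 = 360 × €3,500.06 − €477,000 = €783,021.60.
Option 1 is lower by €512,089.20.

Option 1 by €512,090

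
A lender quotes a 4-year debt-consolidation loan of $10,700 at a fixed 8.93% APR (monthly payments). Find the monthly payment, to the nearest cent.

At 8.93% the monthly rate is 0.0074417, so the payment is 10,700 × 0.0074417 / (1 − 1.0074417^−48) = $265.91.

$265.91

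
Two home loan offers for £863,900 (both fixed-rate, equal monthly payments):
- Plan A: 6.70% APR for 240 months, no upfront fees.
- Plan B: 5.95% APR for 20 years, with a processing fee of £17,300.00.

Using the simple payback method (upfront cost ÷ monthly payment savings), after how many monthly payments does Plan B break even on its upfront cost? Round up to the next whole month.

Plan A: monthly rate = 6.7%/12 = 0.0055833; payment = 863,900 × 0.0055833 / (1 − (1+0.0055833)^−240) = £6,543.13.
Plan B: monthly rate = 5.95%/12 = 0.0049583; payment = 863,900 × 0.0049583 / (1 − (1+0.0049583)^−240) = £6,164.35.
Monthly savings = £6,543.13 − £6,164.35 = £378.78.
Break-even = £17,300.00 / £378.78 = 45.67 → 46 months.

46 months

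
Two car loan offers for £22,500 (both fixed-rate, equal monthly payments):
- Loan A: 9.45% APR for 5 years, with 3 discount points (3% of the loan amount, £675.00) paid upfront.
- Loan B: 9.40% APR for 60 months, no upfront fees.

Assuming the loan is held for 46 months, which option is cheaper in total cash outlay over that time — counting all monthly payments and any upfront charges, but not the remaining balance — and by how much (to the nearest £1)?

Loan B by £700

Loan A: at 9.45% the monthly rate is 0.0078750, so the payment is 22,500 × 0.0078750 / (1 − 1.0078750^−60) = £471.99.
Loan B: at 9.40% the monthly rate is 0.0078333, so the payment is 22,500 × 0.0078333 / (1 − 1.0078333^−60) = £471.44.
Over 46 months: Loan A costs 46 × £471.99 + £675.00 = £22,386.54; Loan B costs 46 × £471.44 = £21,686.24.
Loan B is cheaper by £22,386.54 − £21,686.24 = £700.30.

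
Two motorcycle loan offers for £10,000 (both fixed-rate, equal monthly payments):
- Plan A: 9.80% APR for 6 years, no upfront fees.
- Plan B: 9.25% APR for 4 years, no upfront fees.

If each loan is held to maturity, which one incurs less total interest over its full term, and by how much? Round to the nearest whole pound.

Plan B by £1,264

Plan A: monthly rate = 9.8%/12 = 0.0081667; payment = 10,000 × 0.0081667 / (1 − (1+0.0081667)^−72) = £184.25.
Total interest on Plan A = 72 × £184.25 − £10,000 = £3,266.00.
Plan B: monthly rate = 9.25%/12 = 0.0077083; payment = 10,000 × 0.0077083 / (1 − (1+0.0077083)^−48) = £250.04.
Total interest on Plan B = 48 × £250.04 − £10,000 = £2,001.92.
Plan B is lower by £1,264.08.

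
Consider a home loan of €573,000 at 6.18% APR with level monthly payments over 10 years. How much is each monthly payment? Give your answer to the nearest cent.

€6,413.39

At 6.18% the monthly rate is 0.0051500, so the payment is 573,000 × 0.0051500 / (1 − 1.0051500^−120) = €6,413.39.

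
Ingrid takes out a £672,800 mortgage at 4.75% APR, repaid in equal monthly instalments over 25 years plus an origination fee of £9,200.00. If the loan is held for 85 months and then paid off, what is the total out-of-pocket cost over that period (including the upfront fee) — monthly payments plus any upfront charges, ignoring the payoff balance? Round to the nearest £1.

£335,239

At 4.75% the monthly rate is 0.0039583, so the payment is 672,800 × 0.0039583 / (1 − 1.0039583^−300) = £3,835.75.
Total outlay = 85 × £3,835.75 + £9,200.00 = £335,238.75.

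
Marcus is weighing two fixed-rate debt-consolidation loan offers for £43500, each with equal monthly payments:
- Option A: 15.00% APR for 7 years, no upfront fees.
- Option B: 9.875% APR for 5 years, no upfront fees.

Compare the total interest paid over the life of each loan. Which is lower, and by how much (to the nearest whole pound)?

Option B by £15,216

Option A: at 15.00% the monthly rate is 0.0125000, so the payment is 43,500 × 0.0125000 / (1 − 1.0125000^−84) = £839.41.
Total interest on Option A = 84 × £839.41 − £43,500 = £27,010.44.
Option B: at 9.875% the monthly rate is 0.0082292, so the payment is 43,500 × 0.0082292 / (1 − 1.0082292^−60) = £921.57.
Total interest on Option B = 60 × £921.57 − £43,500 = £11,794.20.
Option B is lower by £15,216.24.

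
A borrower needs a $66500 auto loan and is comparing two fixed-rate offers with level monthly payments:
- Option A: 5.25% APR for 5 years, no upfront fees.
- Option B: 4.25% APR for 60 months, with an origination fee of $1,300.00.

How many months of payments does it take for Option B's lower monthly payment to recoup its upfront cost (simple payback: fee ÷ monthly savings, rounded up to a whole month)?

Option A: at 5.25% the monthly rate is 0.0043750, so the payment is 66,500 × 0.0043750 / (1 − 1.0043750^−60) = $1,262.57.
Option B: at 4.25% the monthly rate is 0.0035417, so the payment is 66,500 × 0.0035417 / (1 − 1.0035417^−60) = $1,232.22.
Monthly savings = $1,262.57 − $1,232.22 = $30.35.
Break-even = $1,300.00 / $30.35 = 42.83 → 43 months.

43 months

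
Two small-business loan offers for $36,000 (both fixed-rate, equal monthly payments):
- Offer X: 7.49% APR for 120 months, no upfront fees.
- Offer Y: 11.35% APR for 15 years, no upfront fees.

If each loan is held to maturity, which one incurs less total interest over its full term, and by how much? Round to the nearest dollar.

Offer X: monthly rate = 7.49%/12 = 0.0062417; payment = 36,000 × 0.0062417 / (1 − (1+0.0062417)^−120) = $427.14.
Total interest on Offer X = 120 × $427.14 − $36,000 = $15,256.80.
Offer Y: at 11.35% the monthly rate is 0.0094583, so the payment is 36,000 × 0.0094583 / (1 − 1.0094583^−180) = $417.12.
Total interest on Offer Y = 180 × $417.12 − $36,000 = $39,081.60.
Offer X is lower by $23,824.80.

Offer X by $23,825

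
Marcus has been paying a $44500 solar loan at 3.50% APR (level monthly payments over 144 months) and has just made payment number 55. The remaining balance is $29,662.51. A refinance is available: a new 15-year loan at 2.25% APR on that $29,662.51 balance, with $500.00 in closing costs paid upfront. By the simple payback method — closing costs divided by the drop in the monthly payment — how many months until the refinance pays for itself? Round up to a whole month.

3 months

Current payment = 44,500 × 3.5%/12 / (1 − (1+0.0029167)^−144) = $378.90.
Refinanced payment = 29,662.51 × 0.0018750 / (1 − (1+0.0018750)^−180) = $194.31.
Monthly savings = $378.90 − $194.31 = $184.59.
Break-even = $500.00 / $184.59 = 2.71 → 3 months.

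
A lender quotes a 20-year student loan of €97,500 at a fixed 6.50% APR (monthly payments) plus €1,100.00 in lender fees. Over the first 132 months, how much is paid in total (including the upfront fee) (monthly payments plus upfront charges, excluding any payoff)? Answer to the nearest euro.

At 6.50% the monthly rate is 0.0054167, so the payment is 97,500 × 0.0054167 / (1 − 1.0054167^−240) = €726.93.
Total outlay = 132 × €726.93 + €1,100.00 = €97,054.76.

€97,055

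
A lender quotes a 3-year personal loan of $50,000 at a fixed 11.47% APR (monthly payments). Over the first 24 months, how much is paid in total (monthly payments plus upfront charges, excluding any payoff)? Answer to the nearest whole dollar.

At 11.47% the monthly rate is 0.0095583, so the payment is 50,000 × 0.0095583 / (1 − 1.0095583^−36) = $1,648.09.
Total outlay = 24 × $1,648.09 = $39,554.16.

$39,554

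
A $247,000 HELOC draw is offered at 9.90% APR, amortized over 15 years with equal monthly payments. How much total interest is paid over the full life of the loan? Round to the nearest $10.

$228,050

At 9.90% the monthly rate is 0.0082500, so the payment is 247,000 × 0.0082500 / (1 − 1.0082500^−180) = $2,639.18.
Total paid = 180 × $2,639.18 = $475,052.40; interest = $475,052.40 − $247,000 = $228,052.40.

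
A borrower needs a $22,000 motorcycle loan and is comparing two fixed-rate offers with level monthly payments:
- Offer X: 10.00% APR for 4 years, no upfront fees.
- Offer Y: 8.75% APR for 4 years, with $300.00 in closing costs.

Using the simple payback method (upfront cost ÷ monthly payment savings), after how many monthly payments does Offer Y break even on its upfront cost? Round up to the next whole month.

Offer X: at 10.00% the monthly rate is 0.0083333, so the payment is 22,000 × 0.0083333 / (1 − 1.0083333^−48) = $557.98.
Offer Y: monthly rate = 8.75%/12 = 0.0072917; payment = 22,000 × 0.0072917 / (1 − (1+0.0072917)^−48) = $544.86.
Monthly savings = $557.98 − $544.86 = $13.12.
Break-even = $300.00 / $13.12 = 22.87 → 23 months.

23 months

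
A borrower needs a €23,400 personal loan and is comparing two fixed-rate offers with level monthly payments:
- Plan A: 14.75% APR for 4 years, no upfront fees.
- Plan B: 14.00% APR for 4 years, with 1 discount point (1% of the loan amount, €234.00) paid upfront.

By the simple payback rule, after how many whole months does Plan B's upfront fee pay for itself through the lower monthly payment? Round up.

Plan A: monthly rate = 14.75%/12 = 0.0122917; payment = 23,400 × 0.0122917 / (1 − (1+0.0122917)^−48) = €648.28.
Plan B: monthly rate = 14%/12 = 0.0116667; payment = 23,400 × 0.0116667 / (1 − (1+0.0116667)^−48) = €639.44.
Monthly savings = €648.28 − €639.44 = €8.84.
Break-even = €234.00 / €8.84 = 26.47 → 27 months.

27 months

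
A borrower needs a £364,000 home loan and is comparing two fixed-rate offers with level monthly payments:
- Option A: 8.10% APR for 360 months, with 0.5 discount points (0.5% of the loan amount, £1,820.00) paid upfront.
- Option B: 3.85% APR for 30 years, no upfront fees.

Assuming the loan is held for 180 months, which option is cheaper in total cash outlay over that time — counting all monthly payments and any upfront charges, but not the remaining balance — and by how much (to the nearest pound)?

Option A: at 8.10% the monthly rate is 0.0067500, so the payment is 364,000 × 0.0067500 / (1 − 1.0067500^−360) = £2,696.32.
Option B: at 3.85% the monthly rate is 0.0032083, so the payment is 364,000 × 0.0032083 / (1 − 1.0032083^−360) = £1,706.46.
Over 180 months: Option A costs 180 × £2,696.32 + £1,820.00 = £487,157.60; Option B costs 180 × £1,706.46 = £307,162.80.
Option B is cheaper by £487,157.60 − £307,162.80 = £179,994.80.

Option B by £179,995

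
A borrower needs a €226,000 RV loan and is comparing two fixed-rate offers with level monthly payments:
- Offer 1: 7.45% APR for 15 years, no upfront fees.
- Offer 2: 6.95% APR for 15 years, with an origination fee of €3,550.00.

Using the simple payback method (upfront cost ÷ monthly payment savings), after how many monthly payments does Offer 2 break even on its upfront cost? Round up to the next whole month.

56 months

Offer 1: at 7.45% the monthly rate is 0.0062083, so the payment is 226,000 × 0.0062083 / (1 − 1.0062083^−180) = €2,088.63.
Offer 2: monthly rate = 6.95%/12 = 0.0057917; payment = 226,000 × 0.0057917 / (1 − (1+0.0057917)^−180) = €2,025.04.
Monthly savings = €2,088.63 − €2,025.04 = €63.59.
Break-even = €3,550.00 / €63.59 = 55.83 → 56 months.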